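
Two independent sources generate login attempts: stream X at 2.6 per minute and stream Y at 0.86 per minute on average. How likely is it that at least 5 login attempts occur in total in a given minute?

Independent Poisson processes superpose: combined rate λ = 2.6 + 0.86 = 3.46 per minute.
So μ = 3.46.
P(N ≥ 5) = 1 − P(N ≤ 4) ≈ 0.2670.

0.2670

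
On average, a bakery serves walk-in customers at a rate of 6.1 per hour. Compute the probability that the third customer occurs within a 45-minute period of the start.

0.8347

Over the interval, μ = 6.1 × 0.75 = 4.575 (a 45-minute period = 0.75 hours).
The third arrival falls in the interval iff at least 3 events occur there: P(S_3 ≤ t) = P(N ≥ 3) = 1 − P(N ≤ 2) ≈ 0.8347.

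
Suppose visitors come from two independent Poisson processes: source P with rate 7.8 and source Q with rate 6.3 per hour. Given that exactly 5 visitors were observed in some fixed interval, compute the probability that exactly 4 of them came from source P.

0.2092

Given the total, each event is independently from source P with probability p = λ_P/(λ_P+λ_Q) = 7.8/14.1 ≈ 0.5532.
So K ~ Binomial(5, 7.8/14.1): P(K = 4) = C(5,4) · (7.8/14.1)^4 · (6.3/14.1)^1 ≈ 0.2092.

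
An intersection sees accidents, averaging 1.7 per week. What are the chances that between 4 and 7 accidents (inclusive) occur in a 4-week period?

0.5357

Over the interval, μ = 1.7 × 4 = 6.8 (a 4-week period = 4 weeks).
P(4 ≤ N ≤ 7) = Σ_{j=4}^{7} e^(−6.8) · 6.8^j/j! ≈ 0.5357.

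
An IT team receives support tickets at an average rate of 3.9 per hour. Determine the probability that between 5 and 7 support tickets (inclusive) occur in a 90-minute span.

0.4587

Over the interval, μ = 3.9 × 1.5 = 5.85 (a 90-minute span = 1.5 hours).
P(5 ≤ N ≤ 7) = Σ_{j=5}^{7} e^(−5.85) · 5.85^j/j! ≈ 0.4587.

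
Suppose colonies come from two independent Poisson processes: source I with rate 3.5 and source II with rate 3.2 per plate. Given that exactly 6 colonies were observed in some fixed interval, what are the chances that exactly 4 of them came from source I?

0.2548

Given the total, each event is independently from source I with probability p = λ_I/(λ_I+λ_II) = 3.5/6.7 ≈ 0.5224.
So K ~ Binomial(6, 3.5/6.7): P(K = 4) = C(6,4) · (3.5/6.7)^4 · (3.2/6.7)^2 ≈ 0.2548.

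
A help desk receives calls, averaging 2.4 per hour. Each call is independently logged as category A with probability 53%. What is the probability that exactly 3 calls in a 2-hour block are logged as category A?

Thinning: the calls that are logged as category A themselves form a Poisson process with rate 0.53 × 2.4 = 1.272 per hour.
Over the interval, μ = 1.272 × 2 = 2.544 (a 2-hour block = 2 hours).
P(N = 3) = e^(−2.544) · 2.544^3/3! ≈ 0.2156.

0.2156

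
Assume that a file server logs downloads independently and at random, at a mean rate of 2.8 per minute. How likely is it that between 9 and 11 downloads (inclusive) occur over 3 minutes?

Over the interval, μ = 2.8 × 3 = 8.4 (3 minutes).
P(9 ≤ N ≤ 11) = Σ_{j=9}^{11} e^(−8.4) · 8.4^j/j! ≈ 0.3202.

0.3202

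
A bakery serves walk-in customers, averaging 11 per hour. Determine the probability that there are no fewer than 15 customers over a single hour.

0.1460

With mean μ = 11 per hour,
P(N ≥ 15) = 1 − P(N ≤ 14) = 1 − Σ_{j=0}^{14} e^(−μ) μ^j/j! ≈ 0.1460.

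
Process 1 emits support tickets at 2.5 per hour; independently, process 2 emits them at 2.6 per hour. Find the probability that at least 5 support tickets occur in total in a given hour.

0.5769

Independent Poisson processes superpose: combined rate λ = 2.5 + 2.6 = 5.1 per hour.
So μ = 5.1.
P(N ≥ 5) = 1 − P(N ≤ 4) ≈ 0.5769.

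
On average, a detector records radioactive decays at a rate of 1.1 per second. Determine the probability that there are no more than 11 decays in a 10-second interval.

Over the interval, μ = 1.1 × 10 = 11 (a 10-second interval = 10 seconds).
P(N ≤ 11) = Σ_{j=0}^{11} e^(−μ) μ^j/j! ≈ 0.5793.

0.5793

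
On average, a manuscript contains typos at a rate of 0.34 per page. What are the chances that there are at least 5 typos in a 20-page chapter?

0.8080

Over the interval, μ = 0.34 × 20 = 6.8 (a 20-page chapter = 20 pages).
P(N ≥ 5) = 1 − P(N ≤ 4) = 1 − Σ_{j=0}^{4} e^(−μ) μ^j/j! ≈ 0.8080.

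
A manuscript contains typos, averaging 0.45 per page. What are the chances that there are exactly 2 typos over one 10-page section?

0.1125

Over the interval, μ = 0.45 × 10 = 4.5 (a 10-page section = 10 pages).
P(N = 2) = e^(−μ) μ^2/2! = e^(−4.5) · 4.5^2/2 ≈ 0.1125.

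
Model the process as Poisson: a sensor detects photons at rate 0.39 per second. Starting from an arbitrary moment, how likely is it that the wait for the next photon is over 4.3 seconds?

The wait for the next event is exponential with rate λ = 0.39 per second.
P(T > 4.3) = e^(−λt) = e^(−0.39 × 4.3) = e^(−1.677) ≈ 0.1869.

0.1869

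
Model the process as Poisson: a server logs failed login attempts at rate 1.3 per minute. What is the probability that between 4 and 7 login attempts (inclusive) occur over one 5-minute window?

Over the interval, μ = 1.3 × 5 = 6.5 (a 5-minute window = 5 minutes).
P(4 ≤ N ≤ 7) = Σ_{j=4}^{7} e^(−6.5) · 6.5^j/j! ≈ 0.5609.

0.5609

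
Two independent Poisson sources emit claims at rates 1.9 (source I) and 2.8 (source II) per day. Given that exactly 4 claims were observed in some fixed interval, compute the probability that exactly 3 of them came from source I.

0.1574

Given the total, each event is independently from source I with probability p = λ_I/(λ_I+λ_II) = 1.9/4.7 ≈ 0.4043.
So K ~ Binomial(4, 1.9/4.7): P(K = 3) = C(4,3) · (1.9/4.7)^3 · (2.8/4.7)^1 ≈ 0.1574.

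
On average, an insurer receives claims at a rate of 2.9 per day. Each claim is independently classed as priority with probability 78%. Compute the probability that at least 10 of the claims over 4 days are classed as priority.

0.4189

Thinning: the claims that are classed as priority themselves form a Poisson process with rate 0.78 × 2.9 = 2.262 per day.
Over the interval, μ = 2.262 × 4 = 9.048 (4 days).
P(N ≥ 10) = 1 − P(N ≤ 9) ≈ 0.4189.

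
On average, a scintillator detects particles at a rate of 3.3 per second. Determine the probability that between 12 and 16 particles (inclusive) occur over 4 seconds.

Over the interval, μ = 3.3 × 4 = 13.2 (4 seconds).
P(12 ≤ N ≤ 16) = Σ_{j=12}^{16} e^(−13.2) · 13.2^j/j! ≈ 0.4876.

0.4876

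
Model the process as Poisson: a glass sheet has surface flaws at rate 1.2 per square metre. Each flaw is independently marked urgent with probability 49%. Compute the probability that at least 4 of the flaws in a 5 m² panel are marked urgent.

Thinning: the flaws that are marked urgent themselves form a Poisson process with rate 0.49 × 1.2 = 0.588 per square metre.
Over the interval, μ = 0.588 × 5 = 2.94 (a 5 m² panel = 5 square metres).
P(N ≥ 4) = 1 − P(N ≤ 3) ≈ 0.3393.

0.3393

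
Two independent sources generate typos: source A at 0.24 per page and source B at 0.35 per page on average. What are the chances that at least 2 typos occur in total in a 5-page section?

0.7933

Independent Poisson processes superpose: combined rate λ = 0.24 + 0.35 = 0.59 per page.
Over the interval, μ = 0.59 × 5 = 2.95 (a 5-page section = 5 pages).
P(N ≥ 2) = 1 − P(N ≤ 1) ≈ 0.7933.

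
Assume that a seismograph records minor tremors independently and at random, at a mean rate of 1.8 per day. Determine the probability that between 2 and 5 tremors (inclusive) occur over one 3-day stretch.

0.5172

Over the interval, μ = 1.8 × 3 = 5.4 (a 3-day stretch = 3 days).
P(2 ≤ N ≤ 5) = Σ_{j=2}^{5} e^(−5.4) · 5.4^j/j! ≈ 0.5172.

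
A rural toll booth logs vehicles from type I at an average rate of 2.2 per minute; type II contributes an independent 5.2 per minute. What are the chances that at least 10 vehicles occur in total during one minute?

0.2123

Independent Poisson processes superpose: combined rate λ = 2.2 + 5.2 = 7.4 per minute.
So μ = 7.4.
P(N ≥ 10) = 1 − P(N ≤ 9) ≈ 0.2123.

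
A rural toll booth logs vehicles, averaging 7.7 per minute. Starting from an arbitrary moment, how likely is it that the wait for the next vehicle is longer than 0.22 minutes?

The wait for the next event is exponential with rate λ = 7.7 per minute.
P(T > 0.22) = e^(−λt) = e^(−7.7 × 0.22) = e^(−1.694) ≈ 0.1838.

0.1838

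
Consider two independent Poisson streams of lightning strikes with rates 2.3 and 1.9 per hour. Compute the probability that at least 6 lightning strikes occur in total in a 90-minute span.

Independent Poisson processes superpose: combined rate λ = 2.3 + 1.9 = 4.2 per hour.
Over the interval, μ = 4.2 × 1.5 = 6.3 (a 90-minute span = 1.5 hours).
P(N ≥ 6) = 1 − P(N ≤ 5) ≈ 0.6012.

0.6012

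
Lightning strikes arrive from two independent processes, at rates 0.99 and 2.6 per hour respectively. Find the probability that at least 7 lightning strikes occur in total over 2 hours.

0.5768

Independent Poisson processes superpose: combined rate λ = 0.99 + 2.6 = 3.59 per hour.
Over the interval, μ = 3.59 × 2 = 7.18 (2 hours).
P(N ≥ 7) = 1 − P(N ≤ 6) ≈ 0.5768.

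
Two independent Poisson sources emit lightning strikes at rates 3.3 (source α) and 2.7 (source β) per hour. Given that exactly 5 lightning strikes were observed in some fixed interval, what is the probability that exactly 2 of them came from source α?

0.2757

Given the total, each event is independently from source α with probability p = λ_α/(λ_α+λ_β) = 3.3/6 = 0.5500.
So K ~ Binomial(5, 3.3/6): P(K = 2) = C(5,2) · (3.3/6)^2 · (2.7/6)^3 ≈ 0.2757.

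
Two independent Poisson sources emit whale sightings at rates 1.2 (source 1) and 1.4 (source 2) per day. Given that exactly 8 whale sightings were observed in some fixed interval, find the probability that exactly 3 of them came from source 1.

0.2492

Given the total, each event is independently from source 1 with probability p = λ_1/(λ_1+λ_2) = 1.2/2.6 ≈ 0.4615.
So K ~ Binomial(8, 1.2/2.6): P(K = 3) = C(8,3) · (1.2/2.6)^3 · (1.4/2.6)^5 ≈ 0.2492.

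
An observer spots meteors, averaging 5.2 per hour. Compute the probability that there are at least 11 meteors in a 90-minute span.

Over the interval, μ = 5.2 × 1.5 = 7.8 (a 90-minute span = 1.5 hours).
P(N ≥ 11) = 1 − P(N ≤ 10) = 1 − Σ_{j=0}^{10} e^(−μ) μ^j/j! ≈ 0.1648.

0.1648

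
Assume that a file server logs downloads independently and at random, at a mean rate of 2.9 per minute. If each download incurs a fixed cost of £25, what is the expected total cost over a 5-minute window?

£362.5

E[N] = 2.9 × 5 = 14.5 (a 5-minute window = 5 minutes); E[cost] = 14.5 × £25 = £362.5.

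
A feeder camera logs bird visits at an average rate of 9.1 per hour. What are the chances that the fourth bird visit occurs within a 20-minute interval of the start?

0.3602

Over the interval, μ = 9.1 × 1/3 ≈ 3.03333 (a 20-minute interval = 1/3 hours).
The fourth arrival falls in the interval iff at least 4 events occur there: P(S_4 ≤ t) = P(N ≥ 4) = 1 − P(N ≤ 3) ≈ 0.3602.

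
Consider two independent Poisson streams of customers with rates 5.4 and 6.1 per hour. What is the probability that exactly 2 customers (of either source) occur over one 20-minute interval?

0.1590

Independent Poisson processes superpose: combined rate λ = 5.4 + 6.1 = 11.5 per hour.
Over the interval, μ = 11.5 × 1/3 ≈ 3.83333 (a 20-minute interval = 1/3 hours).
P(N = 2) = e^(−3.83333) · 3.83333^2/2! ≈ 0.1590.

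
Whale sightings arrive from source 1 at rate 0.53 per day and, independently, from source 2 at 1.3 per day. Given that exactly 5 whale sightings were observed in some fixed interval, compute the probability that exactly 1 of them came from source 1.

0.3688

Given the total, each event is independently from source 1 with probability p = λ_1/(λ_1+λ_2) = 0.53/1.83 ≈ 0.2896.
So K ~ Binomial(5, 0.53/1.83): P(K = 1) = C(5,1) · (0.53/1.83)^1 · (1.3/1.83)^4 ≈ 0.3688.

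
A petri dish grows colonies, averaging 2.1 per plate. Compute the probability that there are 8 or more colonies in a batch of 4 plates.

0.6013

Over the interval, μ = 2.1 × 4 = 8.4 (a batch of 4 plates = 4 plates).
P(N ≥ 8) = 1 − P(N ≤ 7) = 1 − Σ_{j=0}^{7} e^(−μ) μ^j/j! ≈ 0.6013.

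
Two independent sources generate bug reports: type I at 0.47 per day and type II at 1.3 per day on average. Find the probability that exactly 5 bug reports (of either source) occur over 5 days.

0.0649

Independent Poisson processes superpose: combined rate λ = 0.47 + 1.3 = 1.77 per day.
Over the interval, μ = 1.77 × 5 = 8.85 (5 days).
P(N = 5) = e^(−8.85) · 8.85^5/5! ≈ 0.0649.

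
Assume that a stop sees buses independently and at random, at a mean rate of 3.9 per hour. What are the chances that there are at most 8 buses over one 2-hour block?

0.6204

Over the interval, μ = 3.9 × 2 = 7.8 (a 2-hour block = 2 hours).
P(N ≤ 8) = Σ_{j=0}^{8} e^(−μ) μ^j/j! ≈ 0.6204.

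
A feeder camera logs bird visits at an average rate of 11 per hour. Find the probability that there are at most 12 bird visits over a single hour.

0.6887

With mean μ = 11 per hour,
P(N ≤ 12) = Σ_{j=0}^{12} e^(−μ) μ^j/j! ≈ 0.6887.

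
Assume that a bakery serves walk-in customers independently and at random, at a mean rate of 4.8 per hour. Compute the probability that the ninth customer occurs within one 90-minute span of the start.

Over the interval, μ = 4.8 × 1.5 = 7.2 (a 90-minute span = 1.5 hours).
The ninth arrival falls in the interval iff at least 9 events occur there: P(S_9 ≤ t) = P(N ≥ 9) = 1 − P(N ≤ 8) ≈ 0.2973.

0.2973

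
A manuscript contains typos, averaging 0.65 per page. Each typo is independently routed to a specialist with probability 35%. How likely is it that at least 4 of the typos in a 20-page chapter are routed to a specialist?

0.6661

Thinning: the typos that are routed to a specialist themselves form a Poisson process with rate 0.35 × 0.65 = 0.2275 per page.
Over the interval, μ = 0.2275 × 20 = 4.55 (a 20-page chapter = 20 pages).
P(N ≥ 4) = 1 − P(N ≤ 3) ≈ 0.6661.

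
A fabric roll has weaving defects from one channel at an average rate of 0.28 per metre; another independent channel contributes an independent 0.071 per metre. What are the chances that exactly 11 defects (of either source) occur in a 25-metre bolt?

0.0920

Independent Poisson processes superpose: combined rate λ = 0.28 + 0.071 = 0.351 per metre.
Over the interval, μ = 0.351 × 25 = 8.775 (a 25-metre bolt = 25 metres).
P(N = 11) = e^(−8.775) · 8.775^11/11! ≈ 0.0920.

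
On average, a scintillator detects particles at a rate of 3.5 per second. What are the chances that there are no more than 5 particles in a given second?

With mean μ = 3.5 per second,
P(N ≤ 5) = Σ_{j=0}^{5} e^(−μ) μ^j/j! ≈ 0.8576.

0.8576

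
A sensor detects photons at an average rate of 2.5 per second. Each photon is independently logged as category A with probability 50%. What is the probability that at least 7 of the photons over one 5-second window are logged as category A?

0.4338

Thinning: the photons that are logged as category A themselves form a Poisson process with rate 0.5 × 2.5 = 1.25 per second.
Over the interval, μ = 1.25 × 5 = 6.25 (a 5-second window = 5 seconds).
P(N ≥ 7) = 1 − P(N ≤ 6) ≈ 0.4338.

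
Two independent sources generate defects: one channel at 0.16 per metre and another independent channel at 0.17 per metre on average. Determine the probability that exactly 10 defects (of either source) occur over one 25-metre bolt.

0.1052

Independent Poisson processes superpose: combined rate λ = 0.16 + 0.17 = 0.33 per metre.
Over the interval, μ = 0.33 × 25 = 8.25 (a 25-metre bolt = 25 metres).
P(N = 10) = e^(−8.25) · 8.25^10/10! ≈ 0.1052.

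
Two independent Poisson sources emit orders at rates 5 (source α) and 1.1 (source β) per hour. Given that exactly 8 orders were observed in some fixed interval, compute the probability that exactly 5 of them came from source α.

0.1215

Given the total, each event is independently from source α with probability p = λ_α/(λ_α+λ_β) = 5/6.1 ≈ 0.8197.
So K ~ Binomial(8, 5/6.1): P(K = 5) = C(8,5) · (5/6.1)^5 · (1.1/6.1)^3 ≈ 0.1215.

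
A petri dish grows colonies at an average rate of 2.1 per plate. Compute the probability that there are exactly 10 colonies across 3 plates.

Over the interval, μ = 2.1 × 3 = 6.3 (3 plates).
P(N = 10) = e^(−μ) μ^10/10! = e^(−6.3) · 6.3^10/3628800 ≈ 0.0498.

0.0498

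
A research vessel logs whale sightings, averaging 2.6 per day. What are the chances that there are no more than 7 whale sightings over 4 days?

Over the interval, μ = 2.6 × 4 = 10.4 (4 days).
P(N ≤ 7) = Σ_{j=0}^{7} e^(−μ) μ^j/j! ≈ 0.1863.

0.1863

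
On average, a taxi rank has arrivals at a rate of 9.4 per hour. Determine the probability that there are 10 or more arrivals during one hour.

0.4651

With mean μ = 9.4 per hour,
P(N ≥ 10) = 1 − P(N ≤ 9) = 1 − Σ_{j=0}^{9} e^(−μ) μ^j/j! ≈ 0.4651.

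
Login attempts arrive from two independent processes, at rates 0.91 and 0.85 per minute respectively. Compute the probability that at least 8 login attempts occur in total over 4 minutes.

0.4072

Independent Poisson processes superpose: combined rate λ = 0.91 + 0.85 = 1.76 per minute.
Over the interval, μ = 1.76 × 4 = 7.04 (4 minutes).
P(N ≥ 8) = 1 − P(N ≤ 7) ≈ 0.4072.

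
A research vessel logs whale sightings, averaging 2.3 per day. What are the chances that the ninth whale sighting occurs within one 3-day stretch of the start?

0.2580

Over the interval, μ = 2.3 × 3 = 6.9 (a 3-day stretch = 3 days).
The ninth arrival falls in the interval iff at least 9 events occur there: P(S_9 ≤ t) = P(N ≥ 9) = 1 − P(N ≤ 8) ≈ 0.2580.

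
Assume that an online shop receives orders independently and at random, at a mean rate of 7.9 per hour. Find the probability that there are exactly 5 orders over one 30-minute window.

0.1543

Over the interval, μ = 7.9 × 0.5 = 3.95 (a 30-minute window = 0.5 hours).
P(N = 5) = e^(−μ) μ^5/5! = e^(−3.95) · 3.95^5/120 ≈ 0.1543.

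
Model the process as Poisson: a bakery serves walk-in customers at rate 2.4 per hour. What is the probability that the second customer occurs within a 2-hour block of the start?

Over the interval, μ = 2.4 × 2 = 4.8 (a 2-hour block = 2 hours).
The second arrival falls in the interval iff at least 2 events occur there: P(S_2 ≤ t) = P(N ≥ 2) = 1 − P(N ≤ 1) ≈ 0.9523.

0.9523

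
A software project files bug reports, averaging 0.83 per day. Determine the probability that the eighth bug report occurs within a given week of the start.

Over the interval, μ = 0.83 × 7 = 5.81 (a week = 7 days).
The eighth arrival falls in the interval iff at least 8 events occur there: P(S_8 ≤ t) = P(N ≥ 8) = 1 − P(N ≤ 7) ≈ 0.2303.

0.2303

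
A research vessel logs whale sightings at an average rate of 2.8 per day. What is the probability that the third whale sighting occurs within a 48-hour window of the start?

0.9176

Over the interval, μ = 2.8 × 2 = 5.6 (a 48-hour window = 2 days).
The third arrival falls in the interval iff at least 3 events occur there: P(S_3 ≤ t) = P(N ≥ 3) = 1 − P(N ≤ 2) ≈ 0.9176.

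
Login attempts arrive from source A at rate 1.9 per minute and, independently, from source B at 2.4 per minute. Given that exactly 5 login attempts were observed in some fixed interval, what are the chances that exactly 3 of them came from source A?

0.2687

Given the total, each event is independently from source A with probability p = λ_A/(λ_A+λ_B) = 1.9/4.3 ≈ 0.4419.
So K ~ Binomial(5, 1.9/4.3): P(K = 3) = C(5,3) · (1.9/4.3)^3 · (2.4/4.3)^2 ≈ 0.2687.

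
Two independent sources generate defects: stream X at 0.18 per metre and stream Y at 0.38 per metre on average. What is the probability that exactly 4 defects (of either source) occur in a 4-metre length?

0.1117

Independent Poisson processes superpose: combined rate λ = 0.18 + 0.38 = 0.56 per metre.
Over the interval, μ = 0.56 × 4 = 2.24 (a 4-metre length = 4 metres).
P(N = 4) = e^(−2.24) · 2.24^4/4! ≈ 0.1117.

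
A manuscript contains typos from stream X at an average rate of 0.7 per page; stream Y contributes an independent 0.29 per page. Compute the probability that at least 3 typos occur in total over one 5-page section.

Independent Poisson processes superpose: combined rate λ = 0.7 + 0.29 = 0.99 per page.
Over the interval, μ = 0.99 × 5 = 4.95 (a 5-page section = 5 pages).
P(N ≥ 3) = 1 − P(N ≤ 2) ≈ 0.8711.

0.8711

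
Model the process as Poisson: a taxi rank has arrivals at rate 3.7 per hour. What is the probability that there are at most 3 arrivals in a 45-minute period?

Over the interval, μ = 3.7 × 0.75 = 2.775 (a 45-minute period = 0.75 hours).
P(N ≤ 3) = Σ_{j=0}^{3} e^(−μ) μ^j/j! ≈ 0.6975.

0.6975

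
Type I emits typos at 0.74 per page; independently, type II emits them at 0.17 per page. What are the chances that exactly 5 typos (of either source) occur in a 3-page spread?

Independent Poisson processes superpose: combined rate λ = 0.74 + 0.17 = 0.91 per page.
Over the interval, μ = 0.91 × 3 = 2.73 (a 3-page spread = 3 pages).
P(N = 5) = e^(−2.73) · 2.73^5/5! ≈ 0.0824.

0.0824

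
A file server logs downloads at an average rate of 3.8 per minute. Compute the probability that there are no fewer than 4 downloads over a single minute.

0.5265

With mean μ = 3.8 per minute,
P(N ≥ 4) = 1 − P(N ≤ 3) = 1 − Σ_{j=0}^{3} e^(−μ) μ^j/j! ≈ 0.5265.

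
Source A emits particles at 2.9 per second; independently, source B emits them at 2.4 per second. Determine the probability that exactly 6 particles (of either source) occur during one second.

0.1537

Independent Poisson processes superpose: combined rate λ = 2.9 + 2.4 = 5.3 per second.
So μ = 5.3.
P(N = 6) = e^(−5.3) · 5.3^6/6! ≈ 0.1537.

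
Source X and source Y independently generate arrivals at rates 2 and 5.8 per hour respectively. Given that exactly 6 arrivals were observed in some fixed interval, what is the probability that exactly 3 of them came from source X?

0.1386

Given the total, each event is independently from source X with probability p = λ_X/(λ_X+λ_Y) = 2/7.8 ≈ 0.2564.
So K ~ Binomial(6, 2/7.8): P(K = 3) = C(6,3) · (2/7.8)^3 · (5.8/7.8)^3 ≈ 0.1386.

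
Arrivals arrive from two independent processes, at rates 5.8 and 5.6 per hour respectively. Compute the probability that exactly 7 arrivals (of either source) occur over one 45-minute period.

0.1283

Independent Poisson processes superpose: combined rate λ = 5.8 + 5.6 = 11.4 per hour.
Over the interval, μ = 11.4 × 0.75 = 8.55 (a 45-minute period = 0.75 hours).
P(N = 7) = e^(−8.55) · 8.55^7/7! ≈ 0.1283.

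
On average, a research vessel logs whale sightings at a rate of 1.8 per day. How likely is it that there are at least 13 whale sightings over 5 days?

0.1242

Over the interval, μ = 1.8 × 5 = 9 (5 days).
P(N ≥ 13) = 1 − P(N ≤ 12) = 1 − Σ_{j=0}^{12} e^(−μ) μ^j/j! ≈ 0.1242.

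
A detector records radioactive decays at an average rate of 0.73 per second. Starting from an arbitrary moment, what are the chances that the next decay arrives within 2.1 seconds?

Inter-arrival times are exponential with rate λ = 0.73 per second.
P(T ≤ 2.1) = 1 − e^(−λt) = 1 − e^(−0.73 × 2.1) = 1 − e^(−1.533) ≈ 0.7841.

0.7841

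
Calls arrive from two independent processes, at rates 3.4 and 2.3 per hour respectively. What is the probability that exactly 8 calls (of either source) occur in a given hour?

Independent Poisson processes superpose: combined rate λ = 3.4 + 2.3 = 5.7 per hour.
So μ = 5.7.
P(N = 8) = e^(−5.7) · 5.7^8/8! ≈ 0.0925.

0.0925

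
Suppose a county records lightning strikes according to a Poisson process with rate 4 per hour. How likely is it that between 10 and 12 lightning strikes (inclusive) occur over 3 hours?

Over the interval, μ = 4 × 3 = 12 (3 hours).
P(10 ≤ N ≤ 12) = Σ_{j=10}^{12} e^(−12) · 12^j/j! ≈ 0.3336.

0.3336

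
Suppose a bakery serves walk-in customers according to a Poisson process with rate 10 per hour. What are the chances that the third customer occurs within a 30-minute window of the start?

Over the interval, μ = 10 × 0.5 = 5 (a 30-minute window = 0.5 hours).
The third arrival falls in the interval iff at least 3 events occur there: P(S_3 ≤ t) = P(N ≥ 3) = 1 − P(N ≤ 2) ≈ 0.8753.

0.8753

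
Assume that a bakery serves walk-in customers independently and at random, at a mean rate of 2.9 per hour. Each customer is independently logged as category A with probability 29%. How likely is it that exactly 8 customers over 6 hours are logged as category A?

Thinning: the customers that are logged as category A themselves form a Poisson process with rate 0.29 × 2.9 = 0.841 per hour.
Over the interval, μ = 0.841 × 6 = 5.046 (6 hours).
P(N = 8) = e^(−5.046) · 5.046^8/8! ≈ 0.0671.

0.0671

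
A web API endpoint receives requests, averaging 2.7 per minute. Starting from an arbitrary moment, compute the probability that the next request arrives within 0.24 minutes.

Inter-arrival times are exponential with rate λ = 2.7 per minute.
P(T ≤ 0.24) = 1 − e^(−λt) = 1 − e^(−2.7 × 0.24) = 1 − e^(−0.648) ≈ 0.4769.

0.4769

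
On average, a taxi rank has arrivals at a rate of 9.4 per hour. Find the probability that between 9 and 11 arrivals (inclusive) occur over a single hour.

0.3583

With mean μ = 9.4 per hour,
P(9 ≤ N ≤ 11) = Σ_{j=9}^{11} e^(−9.4) · 9.4^j/j! ≈ 0.3583.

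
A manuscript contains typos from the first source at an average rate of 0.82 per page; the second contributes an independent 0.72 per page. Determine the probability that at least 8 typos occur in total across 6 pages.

Independent Poisson processes superpose: combined rate λ = 0.82 + 0.72 = 1.54 per page.
Over the interval, μ = 1.54 × 6 = 9.24 (6 pages).
P(N ≥ 8) = 1 − P(N ≤ 7) ≈ 0.7035.

0.7035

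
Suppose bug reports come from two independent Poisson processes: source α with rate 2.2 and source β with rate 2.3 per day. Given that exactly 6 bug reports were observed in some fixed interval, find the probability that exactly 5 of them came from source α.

Given the total, each event is independently from source α with probability p = λ_α/(λ_α+λ_β) = 2.2/4.5 ≈ 0.4889.
So K ~ Binomial(6, 2.2/4.5): P(K = 5) = C(6,5) · (2.2/4.5)^5 · (2.3/4.5)^1 ≈ 0.0856.

0.0856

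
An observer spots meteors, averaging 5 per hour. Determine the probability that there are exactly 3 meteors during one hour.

0.1404

With mean μ = 5 per hour,
P(N = 3) = e^(−μ) μ^3/3! = e^(−5) · 5^3/6 ≈ 0.1404.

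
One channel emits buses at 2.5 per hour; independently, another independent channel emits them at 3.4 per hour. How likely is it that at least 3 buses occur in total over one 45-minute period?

0.8178

Independent Poisson processes superpose: combined rate λ = 2.5 + 3.4 = 5.9 per hour.
Over the interval, μ = 5.9 × 0.75 = 4.425 (a 45-minute period = 0.75 hours).
P(N ≥ 3) = 1 − P(N ≤ 2) ≈ 0.8178.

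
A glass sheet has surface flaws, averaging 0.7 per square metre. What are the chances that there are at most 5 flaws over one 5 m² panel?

0.8576

Over the interval, μ = 0.7 × 5 = 3.5 (a 5 m² panel = 5 square metres).
P(N ≤ 5) = Σ_{j=0}^{5} e^(−μ) μ^j/j! ≈ 0.8576.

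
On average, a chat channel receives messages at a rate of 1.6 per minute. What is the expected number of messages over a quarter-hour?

24

E[N] = λt = 1.6 × 15 = 24 (a quarter-hour = 15 minutes).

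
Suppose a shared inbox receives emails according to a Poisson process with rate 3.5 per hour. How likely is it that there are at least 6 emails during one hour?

0.1424

With mean μ = 3.5 per hour,
P(N ≥ 6) = 1 − P(N ≤ 5) = 1 − Σ_{j=0}^{5} e^(−μ) μ^j/j! ≈ 0.1424.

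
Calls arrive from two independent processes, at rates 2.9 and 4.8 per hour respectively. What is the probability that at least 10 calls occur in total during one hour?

Independent Poisson processes superpose: combined rate λ = 2.9 + 4.8 = 7.7 per hour.
So μ = 7.7.
P(N ≥ 10) = 1 − P(N ≤ 9) ≈ 0.2469.

0.2469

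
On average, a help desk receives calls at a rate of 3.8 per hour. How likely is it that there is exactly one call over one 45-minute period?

Over the interval, μ = 3.8 × 0.75 = 2.85 (a 45-minute period = 0.75 hours).
P(N = 1) = e^(−μ) μ^1/1! = e^(−2.85) · 2.85^1/1 ≈ 0.1649.

0.1649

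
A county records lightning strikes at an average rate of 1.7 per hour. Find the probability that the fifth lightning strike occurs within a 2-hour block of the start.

0.2558

Over the interval, μ = 1.7 × 2 = 3.4 (a 2-hour block = 2 hours).
The fifth arrival falls in the interval iff at least 5 events occur there: P(S_5 ≤ t) = P(N ≥ 5) = 1 − P(N ≤ 4) ≈ 0.2558.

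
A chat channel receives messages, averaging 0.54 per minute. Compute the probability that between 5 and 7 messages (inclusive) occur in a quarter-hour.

0.3450

Over the interval, μ = 0.54 × 15 = 8.1 (a quarter-hour = 15 minutes).
P(5 ≤ N ≤ 7) = Σ_{j=5}^{7} e^(−8.1) · 8.1^j/j! ≈ 0.3450.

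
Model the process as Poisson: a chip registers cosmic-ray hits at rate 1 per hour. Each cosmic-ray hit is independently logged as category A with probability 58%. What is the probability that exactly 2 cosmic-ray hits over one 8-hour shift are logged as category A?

0.1040

Thinning: the cosmic-ray hits that are logged as category A themselves form a Poisson process with rate 0.58 × 1 = 0.58 per hour.
Over the interval, μ = 0.58 × 8 = 4.64 (an 8-hour shift = 8 hours).
P(N = 2) = e^(−4.64) · 4.64^2/2! ≈ 0.1040.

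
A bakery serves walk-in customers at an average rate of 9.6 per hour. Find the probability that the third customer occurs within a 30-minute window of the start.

0.8575

Over the interval, μ = 9.6 × 0.5 = 4.8 (a 30-minute window = 0.5 hours).
The third arrival falls in the interval iff at least 3 events occur there: P(S_3 ≤ t) = P(N ≥ 3) = 1 − P(N ≤ 2) ≈ 0.8575.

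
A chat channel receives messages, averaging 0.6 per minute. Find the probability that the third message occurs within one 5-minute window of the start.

Over the interval, μ = 0.6 × 5 = 3 (a 5-minute window = 5 minutes).
The third arrival falls in the interval iff at least 3 events occur there: P(S_3 ≤ t) = P(N ≥ 3) = 1 − P(N ≤ 2) ≈ 0.5768.

0.5768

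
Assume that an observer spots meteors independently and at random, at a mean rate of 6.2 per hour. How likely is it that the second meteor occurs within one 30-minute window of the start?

0.8153

Over the interval, μ = 6.2 × 0.5 = 3.1 (a 30-minute window = 0.5 hours).
The second arrival falls in the interval iff at least 2 events occur there: P(S_2 ≤ t) = P(N ≥ 2) = 1 − P(N ≤ 1) ≈ 0.8153.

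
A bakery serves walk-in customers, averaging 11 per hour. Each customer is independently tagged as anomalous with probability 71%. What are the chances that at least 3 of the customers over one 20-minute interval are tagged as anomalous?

0.4824

Thinning: the customers that are tagged as anomalous themselves form a Poisson process with rate 0.71 × 11 = 7.81 per hour.
Over the interval, μ = 7.81 × 1/3 ≈ 2.60333 (a 20-minute interval = 1/3 hours).
P(N ≥ 3) = 1 − P(N ≤ 2) ≈ 0.4824.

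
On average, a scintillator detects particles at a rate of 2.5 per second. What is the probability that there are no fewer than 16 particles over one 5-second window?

0.1940

Over the interval, μ = 2.5 × 5 = 12.5 (a 5-second window = 5 seconds).
P(N ≥ 16) = 1 − P(N ≤ 15) = 1 − Σ_{j=0}^{15} e^(−μ) μ^j/j! ≈ 0.1940.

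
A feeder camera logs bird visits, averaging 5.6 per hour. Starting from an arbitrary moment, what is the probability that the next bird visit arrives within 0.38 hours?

0.8809

Inter-arrival times are exponential with rate λ = 5.6 per hour.
P(T ≤ 0.38) = 1 − e^(−λt) = 1 − e^(−5.6 × 0.38) = 1 − e^(−2.128) ≈ 0.8809.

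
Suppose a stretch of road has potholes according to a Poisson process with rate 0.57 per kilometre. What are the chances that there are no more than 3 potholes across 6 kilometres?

0.5540

Over the interval, μ = 0.57 × 6 = 3.42 (6 kilometres).
P(N ≤ 3) = Σ_{j=0}^{3} e^(−μ) μ^j/j! ≈ 0.5540.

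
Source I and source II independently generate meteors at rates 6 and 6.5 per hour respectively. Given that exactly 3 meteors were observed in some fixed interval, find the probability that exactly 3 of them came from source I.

Given the total, each event is independently from source I with probability p = λ_I/(λ_I+λ_II) = 6/12.5 = 0.4800.
So K ~ Binomial(3, 6/12.5): P(K = 3) = C(3,3) · (6/12.5)^3 · (6.5/12.5)^0 ≈ 0.1106.

0.1106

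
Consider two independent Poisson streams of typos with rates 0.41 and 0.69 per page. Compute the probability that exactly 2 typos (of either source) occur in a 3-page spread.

Independent Poisson processes superpose: combined rate λ = 0.41 + 0.69 = 1.1 per page.
Over the interval, μ = 1.1 × 3 = 3.3 (a 3-page spread = 3 pages).
P(N = 2) = e^(−3.3) · 3.3^2/2! ≈ 0.2008.

0.2008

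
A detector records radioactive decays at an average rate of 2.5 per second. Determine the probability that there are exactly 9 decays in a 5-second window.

Over the interval, μ = 2.5 × 5 = 12.5 (a 5-second window = 5 seconds).
P(N = 9) = e^(−μ) μ^9/9! = e^(−12.5) · 12.5^9/362880 ≈ 0.0765.

0.0765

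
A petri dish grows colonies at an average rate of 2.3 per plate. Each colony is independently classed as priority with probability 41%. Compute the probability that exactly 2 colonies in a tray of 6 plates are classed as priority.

0.0559

Thinning: the colonies that are classed as priority themselves form a Poisson process with rate 0.41 × 2.3 = 0.943 per plate.
Over the interval, μ = 0.943 × 6 = 5.658 (a tray of 6 plates = 6 plates).
P(N = 2) = e^(−5.658) · 5.658^2/2! ≈ 0.0559.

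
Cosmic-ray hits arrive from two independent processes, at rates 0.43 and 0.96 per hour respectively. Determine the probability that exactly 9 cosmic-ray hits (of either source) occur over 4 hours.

0.0539

Independent Poisson processes superpose: combined rate λ = 0.43 + 0.96 = 1.39 per hour.
Over the interval, μ = 1.39 × 4 = 5.56 (4 hours).
P(N = 9) = e^(−5.56) · 5.56^9/9! ≈ 0.0539.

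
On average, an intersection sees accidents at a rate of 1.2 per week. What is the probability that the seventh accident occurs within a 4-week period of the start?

0.2092

Over the interval, μ = 1.2 × 4 = 4.8 (a 4-week period = 4 weeks).
The seventh arrival falls in the interval iff at least 7 events occur there: P(S_7 ≤ t) = P(N ≥ 7) = 1 − P(N ≤ 6) ≈ 0.2092.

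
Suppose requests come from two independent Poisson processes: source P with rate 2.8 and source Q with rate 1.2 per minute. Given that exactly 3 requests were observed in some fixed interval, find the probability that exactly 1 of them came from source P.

0.1890

Given the total, each event is independently from source P with probability p = λ_P/(λ_P+λ_Q) = 2.8/4 = 0.7000.
So K ~ Binomial(3, 2.8/4): P(K = 1) = C(3,1) · (2.8/4)^1 · (1.2/4)^2 ≈ 0.1890.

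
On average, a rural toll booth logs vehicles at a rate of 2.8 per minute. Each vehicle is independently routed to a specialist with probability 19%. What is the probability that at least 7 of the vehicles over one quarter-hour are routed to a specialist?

0.6842

Thinning: the vehicles that are routed to a specialist themselves form a Poisson process with rate 0.19 × 2.8 = 0.532 per minute.
Over the interval, μ = 0.532 × 15 = 7.98 (a quarter-hour = 15 minutes).
P(N ≥ 7) = 1 − P(N ≤ 6) ≈ 0.6842.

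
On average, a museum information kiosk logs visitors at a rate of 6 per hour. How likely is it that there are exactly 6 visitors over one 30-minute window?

Over the interval, μ = 6 × 0.5 = 3 (a 30-minute window = 0.5 hours).
P(N = 6) = e^(−μ) μ^6/6! = e^(−3) · 3^6/720 ≈ 0.0504.

0.0504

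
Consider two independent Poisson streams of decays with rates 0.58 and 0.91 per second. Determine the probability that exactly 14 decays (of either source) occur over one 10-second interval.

Independent Poisson processes superpose: combined rate λ = 0.58 + 0.91 = 1.49 per second.
Over the interval, μ = 1.49 × 10 = 14.9 (a 10-second interval = 10 seconds).
P(N = 14) = e^(−14.9) · 14.9^14/14! ≈ 0.1031.

0.1031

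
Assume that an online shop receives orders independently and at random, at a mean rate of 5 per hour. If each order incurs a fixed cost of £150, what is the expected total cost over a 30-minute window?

E[N] = 5 × 0.5 = 2.5 (a 30-minute window = 0.5 hours); E[cost] = 2.5 × £150 = £375.

£375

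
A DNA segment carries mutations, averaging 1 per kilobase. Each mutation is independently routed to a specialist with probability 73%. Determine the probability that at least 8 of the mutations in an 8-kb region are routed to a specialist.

0.2343

Thinning: the mutations that are routed to a specialist themselves form a Poisson process with rate 0.73 × 1 = 0.73 per kilobase.
Over the interval, μ = 0.73 × 8 = 5.84 (an 8-kb region = 8 kilobases).
P(N ≥ 8) = 1 − P(N ≤ 7) ≈ 0.2343.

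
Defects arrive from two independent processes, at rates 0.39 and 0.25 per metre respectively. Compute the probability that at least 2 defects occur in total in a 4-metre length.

Independent Poisson processes superpose: combined rate λ = 0.39 + 0.25 = 0.64 per metre.
Over the interval, μ = 0.64 × 4 = 2.56 (a 4-metre length = 4 metres).
P(N ≥ 2) = 1 − P(N ≤ 1) ≈ 0.7248.

0.7248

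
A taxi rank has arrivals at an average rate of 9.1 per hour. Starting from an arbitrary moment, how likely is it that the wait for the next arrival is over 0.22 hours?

0.1351

The wait for the next event is exponential with rate λ = 9.1 per hour.
P(T > 0.22) = e^(−λt) = e^(−9.1 × 0.22) = e^(−2.002) ≈ 0.1351.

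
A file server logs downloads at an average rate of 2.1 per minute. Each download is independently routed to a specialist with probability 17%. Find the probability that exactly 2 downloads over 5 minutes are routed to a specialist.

Thinning: the downloads that are routed to a specialist themselves form a Poisson process with rate 0.17 × 2.1 = 0.357 per minute.
Over the interval, μ = 0.357 × 5 = 1.785 (5 minutes).
P(N = 2) = e^(−1.785) · 1.785^2/2! ≈ 0.2673.

0.2673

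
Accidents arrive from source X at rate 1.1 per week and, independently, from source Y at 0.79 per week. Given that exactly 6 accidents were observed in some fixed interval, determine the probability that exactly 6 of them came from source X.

Given the total, each event is independently from source X with probability p = λ_X/(λ_X+λ_Y) = 1.1/1.89 ≈ 0.5820.
So K ~ Binomial(6, 1.1/1.89): P(K = 6) = C(6,6) · (1.1/1.89)^6 · (0.79/1.89)^0 ≈ 0.0389.

0.0389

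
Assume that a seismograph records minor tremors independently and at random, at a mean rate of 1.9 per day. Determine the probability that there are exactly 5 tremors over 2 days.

Over the interval, μ = 1.9 × 2 = 3.8 (2 days).
P(N = 5) = e^(−μ) μ^5/5! = e^(−3.8) · 3.8^5/120 ≈ 0.1477.

0.1477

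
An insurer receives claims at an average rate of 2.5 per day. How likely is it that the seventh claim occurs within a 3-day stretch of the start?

Over the interval, μ = 2.5 × 3 = 7.5 (a 3-day stretch = 3 days).
The seventh arrival falls in the interval iff at least 7 events occur there: P(S_7 ≤ t) = P(N ≥ 7) = 1 − P(N ≤ 6) ≈ 0.6218.

0.6218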